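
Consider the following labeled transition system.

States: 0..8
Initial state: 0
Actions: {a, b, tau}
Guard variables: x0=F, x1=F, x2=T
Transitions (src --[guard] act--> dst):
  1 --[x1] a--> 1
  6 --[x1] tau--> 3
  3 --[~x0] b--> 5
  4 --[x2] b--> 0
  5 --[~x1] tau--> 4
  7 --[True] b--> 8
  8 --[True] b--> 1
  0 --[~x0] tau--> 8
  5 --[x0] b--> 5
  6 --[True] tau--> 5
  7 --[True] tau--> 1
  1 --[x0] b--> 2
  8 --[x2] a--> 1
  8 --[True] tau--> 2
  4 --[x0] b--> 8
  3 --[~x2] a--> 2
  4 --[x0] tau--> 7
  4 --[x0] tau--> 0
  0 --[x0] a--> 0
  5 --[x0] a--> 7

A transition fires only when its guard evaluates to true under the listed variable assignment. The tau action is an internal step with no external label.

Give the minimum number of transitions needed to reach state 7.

BFS to 7:
  depth 0: {0}
  depth 1: {8}
  depth 2: {1,2}
7 never appears.

Answer: UNREACHABLE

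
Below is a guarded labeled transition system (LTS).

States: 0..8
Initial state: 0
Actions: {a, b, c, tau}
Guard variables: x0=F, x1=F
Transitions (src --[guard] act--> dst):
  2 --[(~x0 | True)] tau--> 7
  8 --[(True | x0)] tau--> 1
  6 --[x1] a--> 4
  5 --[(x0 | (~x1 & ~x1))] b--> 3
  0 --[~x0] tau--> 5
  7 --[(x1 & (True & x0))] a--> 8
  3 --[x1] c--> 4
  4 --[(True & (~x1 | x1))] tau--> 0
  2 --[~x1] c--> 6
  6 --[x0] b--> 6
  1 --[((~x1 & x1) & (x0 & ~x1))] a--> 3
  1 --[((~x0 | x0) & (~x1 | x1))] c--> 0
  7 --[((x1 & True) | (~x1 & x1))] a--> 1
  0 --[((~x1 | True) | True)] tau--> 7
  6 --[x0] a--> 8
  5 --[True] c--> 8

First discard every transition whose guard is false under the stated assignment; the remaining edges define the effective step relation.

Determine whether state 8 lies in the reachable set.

After dropping false guards: 9 live edges.
depth 0: {0}
depth 1: {5,7}  now seen {0,5,7}
depth 2: {3,8}  now seen {0,3,5,7,8}
depth 3: {1}  now seen {0,1,3,5,7,8}
Reach set: {0,1,3,5,7,8}
trace reaching 8: tau·c

Answer: REACHABLE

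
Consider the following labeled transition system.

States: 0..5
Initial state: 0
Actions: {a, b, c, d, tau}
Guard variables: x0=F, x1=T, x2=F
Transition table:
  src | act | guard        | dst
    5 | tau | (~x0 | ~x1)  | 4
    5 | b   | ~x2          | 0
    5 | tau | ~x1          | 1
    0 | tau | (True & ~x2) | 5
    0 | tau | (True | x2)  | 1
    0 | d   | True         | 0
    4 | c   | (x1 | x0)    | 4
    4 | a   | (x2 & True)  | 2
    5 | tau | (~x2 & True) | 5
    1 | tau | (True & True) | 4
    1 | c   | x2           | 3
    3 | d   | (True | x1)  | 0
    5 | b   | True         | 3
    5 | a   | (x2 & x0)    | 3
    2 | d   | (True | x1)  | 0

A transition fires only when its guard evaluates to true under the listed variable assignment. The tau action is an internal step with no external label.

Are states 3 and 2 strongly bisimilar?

Answer: BISIMILAR

Working:
Bisimulation quotient by refinement:
  round 0: {{0,1,2,3,4,5}}
  round 1: {{0},{1},{2,3},{4},{5}}
Fixed point at round 2; 5 class(es).
3∈{2,3}, 2∈{2,3}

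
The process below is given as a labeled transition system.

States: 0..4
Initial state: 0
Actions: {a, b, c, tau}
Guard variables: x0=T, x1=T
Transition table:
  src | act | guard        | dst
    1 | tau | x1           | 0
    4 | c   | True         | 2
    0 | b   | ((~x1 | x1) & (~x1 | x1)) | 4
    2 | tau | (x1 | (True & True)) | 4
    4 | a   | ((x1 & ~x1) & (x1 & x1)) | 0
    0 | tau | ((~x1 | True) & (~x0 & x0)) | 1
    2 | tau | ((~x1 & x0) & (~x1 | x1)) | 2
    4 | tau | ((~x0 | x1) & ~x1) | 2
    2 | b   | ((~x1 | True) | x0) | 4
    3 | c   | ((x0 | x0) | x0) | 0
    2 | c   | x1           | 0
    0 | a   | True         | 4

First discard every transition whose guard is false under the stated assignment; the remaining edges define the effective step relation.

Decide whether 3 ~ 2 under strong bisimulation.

Answer: NOT BISIMILAR

Trace:
Refine partition for ~:
  π0 = {{0,1,2,3,4}}
  π1 = {{0},{1},{2},{3,4}}
  π2 = {{0},{1},{2},{3},{4}}
5 equivalence class(es) (converged in 3)
3∈{3}, 2∈{2}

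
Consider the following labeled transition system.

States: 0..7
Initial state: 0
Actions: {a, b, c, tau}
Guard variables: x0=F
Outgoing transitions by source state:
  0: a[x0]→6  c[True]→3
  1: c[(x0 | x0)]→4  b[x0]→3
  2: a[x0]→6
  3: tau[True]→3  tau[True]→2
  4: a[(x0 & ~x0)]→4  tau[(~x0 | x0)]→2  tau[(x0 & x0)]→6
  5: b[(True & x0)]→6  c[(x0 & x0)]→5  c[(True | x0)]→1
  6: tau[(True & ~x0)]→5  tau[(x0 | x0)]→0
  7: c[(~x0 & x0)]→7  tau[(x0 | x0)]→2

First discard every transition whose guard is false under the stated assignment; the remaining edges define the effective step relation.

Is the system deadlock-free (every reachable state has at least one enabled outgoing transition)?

Answer: DEADLOCK at state 2

Working:
Reach set: {0,2,3}
  0: c→3  [1 out]
  2: ∅  [STUCK]
  3: tau→2  tau→3  [2 out]
Path to 2: c·tau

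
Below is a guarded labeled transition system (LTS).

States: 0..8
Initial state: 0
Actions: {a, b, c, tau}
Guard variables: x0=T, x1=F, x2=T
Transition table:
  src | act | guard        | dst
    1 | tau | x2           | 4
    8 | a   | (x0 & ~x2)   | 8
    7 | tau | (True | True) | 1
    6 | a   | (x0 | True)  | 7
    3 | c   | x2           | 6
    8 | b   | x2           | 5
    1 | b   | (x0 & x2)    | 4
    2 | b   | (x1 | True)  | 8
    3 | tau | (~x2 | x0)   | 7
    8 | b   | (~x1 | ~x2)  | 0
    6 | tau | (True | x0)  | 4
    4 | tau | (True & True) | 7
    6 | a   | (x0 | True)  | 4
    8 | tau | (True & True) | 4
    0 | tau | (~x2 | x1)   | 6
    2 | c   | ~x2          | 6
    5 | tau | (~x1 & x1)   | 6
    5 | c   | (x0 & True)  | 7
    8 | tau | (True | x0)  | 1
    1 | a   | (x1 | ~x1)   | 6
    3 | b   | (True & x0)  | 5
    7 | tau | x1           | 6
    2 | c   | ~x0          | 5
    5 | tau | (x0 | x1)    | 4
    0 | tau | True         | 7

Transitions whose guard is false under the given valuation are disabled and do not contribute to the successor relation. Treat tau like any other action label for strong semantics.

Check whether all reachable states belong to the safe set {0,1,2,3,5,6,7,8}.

Safe = {0,1,2,3,5,6,7,8}
Reachable = {0,1,4,6,7}
  0: ✓
  1: ✓
  4: ✗ unsafe
  6: ✓
  7: ✓
counterexample path to 4: tau·tau·tau

Answer: INVARIANT VIOLATED at state 4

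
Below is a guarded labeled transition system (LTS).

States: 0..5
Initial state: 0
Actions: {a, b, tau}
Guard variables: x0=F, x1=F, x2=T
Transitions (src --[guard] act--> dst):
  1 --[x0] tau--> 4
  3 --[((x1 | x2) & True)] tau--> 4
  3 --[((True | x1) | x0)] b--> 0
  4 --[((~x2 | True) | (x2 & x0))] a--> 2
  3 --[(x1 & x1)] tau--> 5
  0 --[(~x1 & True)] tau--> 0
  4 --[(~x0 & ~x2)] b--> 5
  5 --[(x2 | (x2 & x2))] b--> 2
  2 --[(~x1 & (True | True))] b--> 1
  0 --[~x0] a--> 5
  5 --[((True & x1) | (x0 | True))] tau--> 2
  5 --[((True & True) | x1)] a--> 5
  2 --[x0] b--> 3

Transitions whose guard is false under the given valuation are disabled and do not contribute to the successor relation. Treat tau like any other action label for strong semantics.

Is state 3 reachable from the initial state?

9 transition(s) survive guard evaluation.
Layer 0: {0}
Layer 1: {5}  total {0,5}
Layer 2: {2}  total {0,2,5}
Layer 3: {1}  total {0,1,2,5}
R = {0,1,2,5}

Answer: UNREACHABLE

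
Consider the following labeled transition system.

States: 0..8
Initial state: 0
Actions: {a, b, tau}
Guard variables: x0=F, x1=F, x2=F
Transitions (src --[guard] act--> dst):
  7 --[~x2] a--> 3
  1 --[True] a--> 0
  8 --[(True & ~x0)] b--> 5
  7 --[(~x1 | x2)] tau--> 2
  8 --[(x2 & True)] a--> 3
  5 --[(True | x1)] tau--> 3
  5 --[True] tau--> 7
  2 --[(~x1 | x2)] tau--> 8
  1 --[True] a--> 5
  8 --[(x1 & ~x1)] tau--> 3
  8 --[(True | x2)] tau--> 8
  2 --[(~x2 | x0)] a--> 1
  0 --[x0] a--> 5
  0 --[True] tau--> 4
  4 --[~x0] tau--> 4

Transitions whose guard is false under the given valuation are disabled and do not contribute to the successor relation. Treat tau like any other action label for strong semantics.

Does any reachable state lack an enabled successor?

Answer: DEADLOCK-FREE

Working:
Reachable = {0,4}
  0: tau→4  [deg 1]
  4: tau→4  [deg 1]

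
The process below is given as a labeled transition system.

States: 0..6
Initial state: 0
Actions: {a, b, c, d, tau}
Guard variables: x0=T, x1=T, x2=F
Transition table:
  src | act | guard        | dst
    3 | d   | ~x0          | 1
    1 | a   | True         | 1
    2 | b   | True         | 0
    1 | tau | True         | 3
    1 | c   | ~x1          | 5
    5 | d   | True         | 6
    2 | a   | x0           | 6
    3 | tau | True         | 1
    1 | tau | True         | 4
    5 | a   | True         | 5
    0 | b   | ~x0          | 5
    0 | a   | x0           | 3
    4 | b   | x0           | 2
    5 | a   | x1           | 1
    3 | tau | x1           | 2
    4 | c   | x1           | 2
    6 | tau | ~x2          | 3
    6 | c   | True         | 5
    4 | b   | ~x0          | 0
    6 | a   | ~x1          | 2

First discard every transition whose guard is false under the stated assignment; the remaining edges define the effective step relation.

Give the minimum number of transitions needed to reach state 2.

Answer: 2

Trace:
BFS to 2:
  Layer 0: {0}
  Layer 1: {3}
  Layer 2: {1,2}
depth(2)=2, e.g. a·tau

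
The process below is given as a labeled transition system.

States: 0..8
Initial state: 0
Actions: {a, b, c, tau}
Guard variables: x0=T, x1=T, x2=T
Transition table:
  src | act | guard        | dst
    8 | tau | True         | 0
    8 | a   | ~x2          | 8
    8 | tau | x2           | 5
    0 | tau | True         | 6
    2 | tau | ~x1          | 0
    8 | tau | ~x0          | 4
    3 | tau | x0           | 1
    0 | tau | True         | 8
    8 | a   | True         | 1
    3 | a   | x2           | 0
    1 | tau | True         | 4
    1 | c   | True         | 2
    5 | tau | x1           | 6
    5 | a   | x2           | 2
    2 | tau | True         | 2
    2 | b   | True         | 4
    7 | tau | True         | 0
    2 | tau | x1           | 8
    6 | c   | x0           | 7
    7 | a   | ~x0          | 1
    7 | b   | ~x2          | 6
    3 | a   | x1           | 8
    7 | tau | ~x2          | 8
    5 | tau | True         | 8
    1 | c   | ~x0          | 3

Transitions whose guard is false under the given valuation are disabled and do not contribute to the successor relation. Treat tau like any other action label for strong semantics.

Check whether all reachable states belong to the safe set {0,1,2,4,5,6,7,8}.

Allowed set {0,1,2,4,5,6,7,8}
Reachable = {0,1,2,4,5,6,7,8}
  0: safe
  1: safe
  2: safe
  4: safe
  5: safe
  6: safe
  7: safe
  8: safe

Answer: INVARIANT HOLDS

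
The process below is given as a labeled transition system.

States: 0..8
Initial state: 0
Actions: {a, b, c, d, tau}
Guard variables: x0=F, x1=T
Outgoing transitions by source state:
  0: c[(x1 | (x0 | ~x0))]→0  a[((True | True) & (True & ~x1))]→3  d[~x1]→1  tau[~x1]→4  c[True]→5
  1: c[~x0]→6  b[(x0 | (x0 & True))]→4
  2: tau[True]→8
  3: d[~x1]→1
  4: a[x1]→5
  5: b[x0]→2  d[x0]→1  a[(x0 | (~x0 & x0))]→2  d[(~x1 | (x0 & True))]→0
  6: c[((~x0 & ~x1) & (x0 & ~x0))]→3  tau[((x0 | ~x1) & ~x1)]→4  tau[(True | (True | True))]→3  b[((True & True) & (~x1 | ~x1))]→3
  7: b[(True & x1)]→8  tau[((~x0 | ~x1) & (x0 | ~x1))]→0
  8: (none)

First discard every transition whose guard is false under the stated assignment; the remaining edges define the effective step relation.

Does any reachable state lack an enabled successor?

Answer: DEADLOCK at state 5

Trace:
R = {0,5}
  0: c→0  c→5  [deg 2]
  5: ∅  [deadlock]
trace reaching 5: c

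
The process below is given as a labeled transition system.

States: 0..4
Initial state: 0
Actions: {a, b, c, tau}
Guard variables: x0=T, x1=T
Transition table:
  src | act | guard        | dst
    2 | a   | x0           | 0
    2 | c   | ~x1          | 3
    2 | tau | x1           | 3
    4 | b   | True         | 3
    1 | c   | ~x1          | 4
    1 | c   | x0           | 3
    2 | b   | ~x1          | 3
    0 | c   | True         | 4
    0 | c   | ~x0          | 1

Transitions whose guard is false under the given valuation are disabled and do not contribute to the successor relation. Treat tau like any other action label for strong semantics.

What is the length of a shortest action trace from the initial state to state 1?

Answer: UNREACHABLE

Analysis:
BFS to 1:
  L0 = {0}
  L1 = {4}
  L2 = {3}
1 never appears.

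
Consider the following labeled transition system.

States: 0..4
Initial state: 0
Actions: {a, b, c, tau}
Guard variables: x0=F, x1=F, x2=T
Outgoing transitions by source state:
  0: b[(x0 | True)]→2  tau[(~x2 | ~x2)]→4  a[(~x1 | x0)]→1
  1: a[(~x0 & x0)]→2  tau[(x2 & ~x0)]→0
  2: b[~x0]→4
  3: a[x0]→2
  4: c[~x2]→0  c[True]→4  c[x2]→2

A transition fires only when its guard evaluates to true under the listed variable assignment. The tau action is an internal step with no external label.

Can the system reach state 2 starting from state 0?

Guard filter leaves 6 enabled edge(s).
depth 0: {0}
depth 1: {1,2}  cumulative {0,1,2}
depth 2: {4}  cumulative {0,1,2,4}
R = {0,1,2,4}
trace reaching 2: b

Answer: REACHABLE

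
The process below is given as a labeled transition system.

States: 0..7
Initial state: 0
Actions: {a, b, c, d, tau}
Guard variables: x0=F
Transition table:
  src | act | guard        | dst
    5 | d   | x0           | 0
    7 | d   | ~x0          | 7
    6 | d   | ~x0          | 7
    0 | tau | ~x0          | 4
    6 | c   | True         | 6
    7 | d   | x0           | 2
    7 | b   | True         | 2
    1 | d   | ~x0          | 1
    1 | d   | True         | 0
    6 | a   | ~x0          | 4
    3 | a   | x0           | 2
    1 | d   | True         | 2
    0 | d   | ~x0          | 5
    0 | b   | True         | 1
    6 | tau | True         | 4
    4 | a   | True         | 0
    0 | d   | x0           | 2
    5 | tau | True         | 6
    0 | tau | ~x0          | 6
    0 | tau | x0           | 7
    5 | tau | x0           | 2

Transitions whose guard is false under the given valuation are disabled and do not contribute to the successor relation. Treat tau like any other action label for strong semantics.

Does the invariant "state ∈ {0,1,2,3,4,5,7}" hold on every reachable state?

Safe = {0,1,2,3,4,5,7}
Reachable = {0,1,2,4,5,6,7}
  0: ✓
  1: ✓
  2: ✓
  4: ✓
  5: ✓
  6: ✗ unsafe
  7: ✓
reach 6 via tau — violates

Answer: INVARIANT VIOLATED at state 6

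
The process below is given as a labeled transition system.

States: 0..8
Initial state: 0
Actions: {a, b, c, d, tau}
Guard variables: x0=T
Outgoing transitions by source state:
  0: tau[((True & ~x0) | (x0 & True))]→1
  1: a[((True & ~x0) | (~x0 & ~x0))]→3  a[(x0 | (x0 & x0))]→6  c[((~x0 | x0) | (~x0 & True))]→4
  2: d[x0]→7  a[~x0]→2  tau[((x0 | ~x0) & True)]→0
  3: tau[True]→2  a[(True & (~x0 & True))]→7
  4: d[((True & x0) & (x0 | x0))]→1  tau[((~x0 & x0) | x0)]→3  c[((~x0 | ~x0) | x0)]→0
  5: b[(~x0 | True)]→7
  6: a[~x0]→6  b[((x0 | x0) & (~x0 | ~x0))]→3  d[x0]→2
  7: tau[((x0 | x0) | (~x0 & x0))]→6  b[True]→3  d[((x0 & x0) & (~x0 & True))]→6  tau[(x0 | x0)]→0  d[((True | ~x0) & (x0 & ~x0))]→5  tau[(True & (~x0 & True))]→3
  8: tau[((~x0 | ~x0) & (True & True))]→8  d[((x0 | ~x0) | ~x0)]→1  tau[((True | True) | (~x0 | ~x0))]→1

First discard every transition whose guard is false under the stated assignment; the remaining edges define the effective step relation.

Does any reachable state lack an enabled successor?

Answer: DEADLOCK-FREE

Working:
R = {0,1,2,3,4,6,7}
  0: tau→1  [1 exit(s)]
  1: a→6  c→4  [2 exit(s)]
  2: d→7  tau→0  [2 exit(s)]
  3: tau→2  [1 exit(s)]
  4: c→0  d→1  tau→3  [3 exit(s)]
  6: d→2  [1 exit(s)]
  7: b→3  tau→0  tau→6  [3 exit(s)]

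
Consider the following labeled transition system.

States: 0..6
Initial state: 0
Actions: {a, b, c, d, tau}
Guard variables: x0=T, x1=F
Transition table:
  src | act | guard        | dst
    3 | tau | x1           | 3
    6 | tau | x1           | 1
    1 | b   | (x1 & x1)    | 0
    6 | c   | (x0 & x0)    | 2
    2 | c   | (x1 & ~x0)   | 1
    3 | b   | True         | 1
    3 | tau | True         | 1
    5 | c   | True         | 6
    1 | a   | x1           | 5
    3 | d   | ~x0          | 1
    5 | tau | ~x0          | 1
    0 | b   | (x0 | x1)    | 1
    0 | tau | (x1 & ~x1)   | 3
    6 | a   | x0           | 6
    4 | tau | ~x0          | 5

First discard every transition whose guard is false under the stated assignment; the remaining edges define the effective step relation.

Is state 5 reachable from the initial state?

Answer: UNREACHABLE

Working:
6 transition(s) survive guard evaluation.
Layer 0: {0}
Layer 1: {1}  total {0,1}
R = {0,1}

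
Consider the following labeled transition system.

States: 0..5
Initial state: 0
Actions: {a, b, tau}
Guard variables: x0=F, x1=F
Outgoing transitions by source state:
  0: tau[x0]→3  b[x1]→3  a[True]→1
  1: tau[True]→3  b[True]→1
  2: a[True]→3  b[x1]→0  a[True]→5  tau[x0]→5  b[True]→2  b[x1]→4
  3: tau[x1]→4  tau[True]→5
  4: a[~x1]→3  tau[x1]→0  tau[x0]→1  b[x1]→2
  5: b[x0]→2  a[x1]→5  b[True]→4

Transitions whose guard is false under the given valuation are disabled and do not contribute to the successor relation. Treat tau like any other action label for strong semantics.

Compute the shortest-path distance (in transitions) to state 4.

BFS to 4:
  depth 0: {0}
  depth 1: {1}
  depth 2: {3}
  depth 3: {5}
  depth 4: {4}
4 enters at depth 4; path a·tau·tau·b

Answer: 4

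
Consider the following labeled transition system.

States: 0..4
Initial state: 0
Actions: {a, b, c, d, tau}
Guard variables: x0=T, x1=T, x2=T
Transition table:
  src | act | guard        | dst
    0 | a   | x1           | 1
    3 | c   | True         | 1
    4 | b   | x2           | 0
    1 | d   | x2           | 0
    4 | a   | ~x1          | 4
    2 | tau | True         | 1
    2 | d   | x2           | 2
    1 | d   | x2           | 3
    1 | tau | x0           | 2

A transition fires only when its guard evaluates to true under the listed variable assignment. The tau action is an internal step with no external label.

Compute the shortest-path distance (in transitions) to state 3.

BFS to 3:
  L0 = {0}
  L1 = {1}
  L2 = {2,3}
depth(3)=2, e.g. a·d

Answer: 2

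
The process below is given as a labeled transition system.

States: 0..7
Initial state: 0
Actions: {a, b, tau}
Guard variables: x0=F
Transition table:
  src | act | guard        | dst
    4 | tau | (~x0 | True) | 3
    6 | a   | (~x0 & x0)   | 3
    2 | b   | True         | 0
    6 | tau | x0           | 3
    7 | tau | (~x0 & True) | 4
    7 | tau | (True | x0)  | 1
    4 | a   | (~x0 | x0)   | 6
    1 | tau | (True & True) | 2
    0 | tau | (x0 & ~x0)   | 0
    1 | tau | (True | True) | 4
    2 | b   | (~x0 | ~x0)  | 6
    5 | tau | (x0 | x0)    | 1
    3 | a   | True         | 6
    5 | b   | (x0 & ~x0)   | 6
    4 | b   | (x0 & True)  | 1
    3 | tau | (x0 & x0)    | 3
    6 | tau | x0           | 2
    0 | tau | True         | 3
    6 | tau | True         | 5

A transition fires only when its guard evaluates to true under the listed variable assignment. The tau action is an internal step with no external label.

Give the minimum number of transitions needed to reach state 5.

Answer: 3

Analysis:
BFS to 5:
  depth 0: {0}
  depth 1: {3}
  depth 2: {6}
  depth 3: {5}
depth(5)=3, e.g. tau·a·tau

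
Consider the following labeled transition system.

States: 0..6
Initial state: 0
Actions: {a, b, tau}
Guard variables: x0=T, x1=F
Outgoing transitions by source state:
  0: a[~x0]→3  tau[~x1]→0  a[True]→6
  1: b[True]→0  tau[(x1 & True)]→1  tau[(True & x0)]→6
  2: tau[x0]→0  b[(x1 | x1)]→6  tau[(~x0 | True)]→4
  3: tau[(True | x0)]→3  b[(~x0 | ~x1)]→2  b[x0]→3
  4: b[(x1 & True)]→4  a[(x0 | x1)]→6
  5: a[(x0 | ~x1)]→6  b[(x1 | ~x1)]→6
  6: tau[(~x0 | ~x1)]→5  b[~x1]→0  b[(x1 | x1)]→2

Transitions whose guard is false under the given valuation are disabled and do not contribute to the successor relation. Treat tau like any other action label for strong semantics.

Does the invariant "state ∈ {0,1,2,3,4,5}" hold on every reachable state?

Answer: INVARIANT VIOLATED at state 6

Analysis:
Inv-set: {0,1,2,3,4,5}
Reachable = {0,5,6}
  0: safe
  5: safe
  6: VIOLATES
reach 6 via a — violates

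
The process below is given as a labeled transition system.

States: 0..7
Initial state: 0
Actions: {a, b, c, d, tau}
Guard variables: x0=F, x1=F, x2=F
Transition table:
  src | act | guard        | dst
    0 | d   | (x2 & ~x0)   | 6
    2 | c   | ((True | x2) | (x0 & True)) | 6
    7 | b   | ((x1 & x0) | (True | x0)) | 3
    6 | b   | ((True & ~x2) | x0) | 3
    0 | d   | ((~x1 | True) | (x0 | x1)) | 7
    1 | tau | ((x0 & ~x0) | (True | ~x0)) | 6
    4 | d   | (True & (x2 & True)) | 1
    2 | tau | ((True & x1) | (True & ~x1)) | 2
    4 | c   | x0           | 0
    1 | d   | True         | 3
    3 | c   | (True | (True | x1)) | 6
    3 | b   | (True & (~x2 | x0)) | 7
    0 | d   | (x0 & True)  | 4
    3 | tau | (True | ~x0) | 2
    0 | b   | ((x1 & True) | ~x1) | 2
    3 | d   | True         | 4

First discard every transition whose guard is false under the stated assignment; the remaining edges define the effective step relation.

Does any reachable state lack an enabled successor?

R = {0,2,3,4,6,7}
  0: b→2  d→7  [2 exit(s)]
  2: c→6  tau→2  [2 exit(s)]
  3: b→7  c→6  d→4  tau→2  [4 exit(s)]
  4: ∅  [STUCK]
  6: b→3  [1 exit(s)]
  7: b→3  [1 exit(s)]
trace reaching 4: d·b·d

Answer: DEADLOCK at state 4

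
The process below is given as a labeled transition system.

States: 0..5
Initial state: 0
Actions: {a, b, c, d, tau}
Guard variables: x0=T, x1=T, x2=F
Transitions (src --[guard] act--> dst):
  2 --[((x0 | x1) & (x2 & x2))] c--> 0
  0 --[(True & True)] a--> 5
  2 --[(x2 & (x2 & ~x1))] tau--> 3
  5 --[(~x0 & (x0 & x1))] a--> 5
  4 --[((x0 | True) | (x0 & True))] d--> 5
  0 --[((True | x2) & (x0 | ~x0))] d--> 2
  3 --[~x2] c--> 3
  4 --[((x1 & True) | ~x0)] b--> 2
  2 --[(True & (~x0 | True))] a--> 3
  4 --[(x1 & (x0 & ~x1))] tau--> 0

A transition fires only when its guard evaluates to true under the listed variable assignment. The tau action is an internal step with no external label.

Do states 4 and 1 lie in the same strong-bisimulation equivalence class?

Compute ~ classes (split until stable):
  P[0] = {{0,1,2,3,4,5}}
  P[1] = {{0},{1,5},{2},{3},{4}}
5 equivalence class(es) (converged in 2)
4∈{4}, 1∈{1,5}

Answer: NOT BISIMILAR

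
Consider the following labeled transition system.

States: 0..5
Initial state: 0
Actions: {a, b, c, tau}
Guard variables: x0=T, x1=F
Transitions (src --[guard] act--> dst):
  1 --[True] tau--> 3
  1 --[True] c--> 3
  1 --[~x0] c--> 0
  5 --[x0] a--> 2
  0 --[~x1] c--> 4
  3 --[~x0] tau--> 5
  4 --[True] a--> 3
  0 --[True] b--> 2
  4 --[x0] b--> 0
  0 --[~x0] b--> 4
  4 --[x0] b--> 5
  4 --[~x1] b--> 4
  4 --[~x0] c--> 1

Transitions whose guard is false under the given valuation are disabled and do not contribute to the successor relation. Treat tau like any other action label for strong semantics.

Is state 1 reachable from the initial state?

Guard filter leaves 9 enabled edge(s).
Layer 0: {0}
Layer 1: {2,4}  total {0,2,4}
Layer 2: {3,5}  total {0,2,3,4,5}
R = {0,2,3,4,5}

Answer: UNREACHABLE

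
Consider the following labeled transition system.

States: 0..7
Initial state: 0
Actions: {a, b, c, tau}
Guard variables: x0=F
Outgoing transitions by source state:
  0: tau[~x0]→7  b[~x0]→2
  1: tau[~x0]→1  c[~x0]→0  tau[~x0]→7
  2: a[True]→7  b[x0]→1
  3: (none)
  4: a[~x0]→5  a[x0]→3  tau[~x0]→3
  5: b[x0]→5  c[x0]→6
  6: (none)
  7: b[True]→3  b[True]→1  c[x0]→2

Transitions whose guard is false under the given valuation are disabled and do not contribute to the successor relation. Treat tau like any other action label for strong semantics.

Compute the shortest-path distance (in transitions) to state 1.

Breadth-first toward 1:
  depth 0: {0}
  depth 1: {2,7}
  depth 2: {1,3}
depth(1)=2, e.g. tau·b

Answer: 2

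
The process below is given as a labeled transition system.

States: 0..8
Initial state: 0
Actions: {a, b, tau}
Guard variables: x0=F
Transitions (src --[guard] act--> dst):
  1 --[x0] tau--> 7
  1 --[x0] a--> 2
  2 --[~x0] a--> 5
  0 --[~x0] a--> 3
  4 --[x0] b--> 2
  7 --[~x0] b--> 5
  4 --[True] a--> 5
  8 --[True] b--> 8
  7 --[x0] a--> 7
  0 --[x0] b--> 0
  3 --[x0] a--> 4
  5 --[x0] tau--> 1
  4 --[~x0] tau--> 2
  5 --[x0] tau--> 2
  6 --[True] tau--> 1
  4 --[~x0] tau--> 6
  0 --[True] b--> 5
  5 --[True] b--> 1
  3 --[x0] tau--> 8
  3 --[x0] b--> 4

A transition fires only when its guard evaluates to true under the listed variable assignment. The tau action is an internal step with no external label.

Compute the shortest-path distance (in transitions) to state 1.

Answer: 2

Analysis:
Layered search for 1:
  depth 0: {0}
  depth 1: {3,5}
  depth 2: {1}
first hit 1 at d=2 via b·b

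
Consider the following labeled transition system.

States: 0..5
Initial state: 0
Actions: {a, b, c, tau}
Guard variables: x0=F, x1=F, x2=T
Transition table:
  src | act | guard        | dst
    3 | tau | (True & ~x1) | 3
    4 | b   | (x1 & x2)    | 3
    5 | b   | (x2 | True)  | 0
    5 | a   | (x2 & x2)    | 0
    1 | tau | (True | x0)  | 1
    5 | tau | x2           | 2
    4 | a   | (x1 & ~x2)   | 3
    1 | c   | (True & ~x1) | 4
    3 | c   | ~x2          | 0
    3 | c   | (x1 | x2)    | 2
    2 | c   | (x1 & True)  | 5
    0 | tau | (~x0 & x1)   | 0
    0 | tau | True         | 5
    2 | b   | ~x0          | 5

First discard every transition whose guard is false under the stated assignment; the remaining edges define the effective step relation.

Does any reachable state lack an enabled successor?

Answer: DEADLOCK-FREE

Trace:
Reach set: {0,2,5}
  0: tau→5  [1 exit(s)]
  2: b→5  [1 exit(s)]
  5: a→0  b→0  tau→2  [3 exit(s)]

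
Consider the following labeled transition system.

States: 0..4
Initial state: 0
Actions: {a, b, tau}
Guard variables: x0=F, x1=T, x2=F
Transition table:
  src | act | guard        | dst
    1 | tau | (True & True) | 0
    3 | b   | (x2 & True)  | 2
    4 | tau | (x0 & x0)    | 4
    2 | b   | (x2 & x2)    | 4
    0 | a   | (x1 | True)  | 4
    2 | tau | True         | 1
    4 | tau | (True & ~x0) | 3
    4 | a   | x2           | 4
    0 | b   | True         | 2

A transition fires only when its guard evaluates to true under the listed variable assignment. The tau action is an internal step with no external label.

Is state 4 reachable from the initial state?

Answer: REACHABLE

Working:
5 transition(s) survive guard evaluation.
L0 = {0}
L1 = {2,4}  cumulative {0,2,4}
L2 = {1,3}  cumulative {0,1,2,3,4}
R = {0,1,2,3,4}
witness 4: a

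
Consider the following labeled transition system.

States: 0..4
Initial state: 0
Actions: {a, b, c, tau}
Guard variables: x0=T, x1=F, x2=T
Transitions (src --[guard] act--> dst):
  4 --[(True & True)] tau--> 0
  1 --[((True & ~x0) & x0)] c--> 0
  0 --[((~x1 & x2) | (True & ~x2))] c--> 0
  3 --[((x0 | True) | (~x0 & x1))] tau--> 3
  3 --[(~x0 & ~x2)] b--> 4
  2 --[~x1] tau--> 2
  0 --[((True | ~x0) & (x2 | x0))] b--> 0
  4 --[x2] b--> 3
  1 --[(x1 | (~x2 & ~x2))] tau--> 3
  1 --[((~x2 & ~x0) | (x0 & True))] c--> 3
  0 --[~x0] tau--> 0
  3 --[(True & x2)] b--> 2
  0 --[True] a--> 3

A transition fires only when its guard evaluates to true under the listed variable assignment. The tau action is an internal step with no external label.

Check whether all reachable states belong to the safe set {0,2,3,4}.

Answer: INVARIANT HOLDS

Working:
Inv-set: {0,2,3,4}
R = {0,2,3}
  0: ✓
  2: ✓
  3: ✓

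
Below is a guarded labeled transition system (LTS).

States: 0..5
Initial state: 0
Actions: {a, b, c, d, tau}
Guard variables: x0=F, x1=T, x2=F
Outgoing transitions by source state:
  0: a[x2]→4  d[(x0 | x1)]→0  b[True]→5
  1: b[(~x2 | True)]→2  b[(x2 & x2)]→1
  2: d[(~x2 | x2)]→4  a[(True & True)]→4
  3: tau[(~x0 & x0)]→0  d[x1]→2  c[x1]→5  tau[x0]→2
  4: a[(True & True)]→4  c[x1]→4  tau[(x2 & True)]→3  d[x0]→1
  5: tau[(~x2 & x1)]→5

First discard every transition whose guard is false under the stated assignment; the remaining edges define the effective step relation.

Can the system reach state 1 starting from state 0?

Answer: UNREACHABLE

Working:
Guard filter leaves 10 enabled edge(s).
Layer 0: {0}
Layer 1: {5}  cumulative {0,5}
Reach set: {0,5}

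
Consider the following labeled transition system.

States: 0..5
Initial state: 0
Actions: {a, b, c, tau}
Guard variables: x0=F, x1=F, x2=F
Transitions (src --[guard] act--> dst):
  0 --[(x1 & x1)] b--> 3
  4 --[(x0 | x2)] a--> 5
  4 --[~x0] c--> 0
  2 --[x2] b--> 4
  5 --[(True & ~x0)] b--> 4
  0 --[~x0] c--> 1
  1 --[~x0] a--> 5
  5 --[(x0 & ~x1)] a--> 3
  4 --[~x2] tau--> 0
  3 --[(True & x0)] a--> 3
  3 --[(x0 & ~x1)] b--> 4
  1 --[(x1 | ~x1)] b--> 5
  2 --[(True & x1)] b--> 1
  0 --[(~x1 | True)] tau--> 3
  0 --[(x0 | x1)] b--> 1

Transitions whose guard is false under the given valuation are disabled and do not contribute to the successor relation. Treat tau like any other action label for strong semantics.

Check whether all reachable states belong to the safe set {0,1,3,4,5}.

Answer: INVARIANT HOLDS

Trace:
Safe = {0,1,3,4,5}
Reachable = {0,1,3,4,5}
  0: safe
  1: safe
  3: safe
  4: safe
  5: safe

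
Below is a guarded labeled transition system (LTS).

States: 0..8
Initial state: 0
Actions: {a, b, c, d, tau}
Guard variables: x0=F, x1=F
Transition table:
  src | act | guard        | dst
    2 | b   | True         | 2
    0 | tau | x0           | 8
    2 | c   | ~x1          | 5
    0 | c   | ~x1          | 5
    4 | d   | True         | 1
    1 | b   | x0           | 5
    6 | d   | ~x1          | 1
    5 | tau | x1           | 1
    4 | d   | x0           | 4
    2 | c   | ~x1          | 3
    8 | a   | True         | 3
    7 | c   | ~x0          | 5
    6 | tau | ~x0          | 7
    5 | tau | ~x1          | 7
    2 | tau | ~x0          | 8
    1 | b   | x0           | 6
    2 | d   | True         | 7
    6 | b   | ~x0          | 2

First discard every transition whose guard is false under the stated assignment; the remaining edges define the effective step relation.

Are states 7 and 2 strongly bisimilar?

Refine partition for ~:
  round 0: {{0,1,2,3,4,5,6,7,8}}
  round 1: {{0,7},{1,3},{2},{4},{5},{6},{8}}
7 equivalence class(es) (converged in 2)
[7]={0,7}  [2]={2}

Answer: NOT BISIMILAR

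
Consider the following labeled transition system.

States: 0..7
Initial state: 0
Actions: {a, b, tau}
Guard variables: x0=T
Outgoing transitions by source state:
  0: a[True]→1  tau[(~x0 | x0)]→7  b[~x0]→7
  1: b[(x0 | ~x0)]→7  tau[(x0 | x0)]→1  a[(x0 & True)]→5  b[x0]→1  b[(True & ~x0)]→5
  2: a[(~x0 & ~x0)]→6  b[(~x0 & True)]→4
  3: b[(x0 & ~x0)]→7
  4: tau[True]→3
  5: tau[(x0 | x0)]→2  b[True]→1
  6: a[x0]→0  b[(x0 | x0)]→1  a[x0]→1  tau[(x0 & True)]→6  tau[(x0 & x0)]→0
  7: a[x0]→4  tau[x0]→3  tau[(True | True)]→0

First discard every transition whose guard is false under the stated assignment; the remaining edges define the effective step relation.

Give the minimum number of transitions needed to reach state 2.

BFS to 2:
  L0 = {0}
  L1 = {1,7}
  L2 = {3,4,5}
  L3 = {2}
depth(2)=3, e.g. a·a·tau

Answer: 3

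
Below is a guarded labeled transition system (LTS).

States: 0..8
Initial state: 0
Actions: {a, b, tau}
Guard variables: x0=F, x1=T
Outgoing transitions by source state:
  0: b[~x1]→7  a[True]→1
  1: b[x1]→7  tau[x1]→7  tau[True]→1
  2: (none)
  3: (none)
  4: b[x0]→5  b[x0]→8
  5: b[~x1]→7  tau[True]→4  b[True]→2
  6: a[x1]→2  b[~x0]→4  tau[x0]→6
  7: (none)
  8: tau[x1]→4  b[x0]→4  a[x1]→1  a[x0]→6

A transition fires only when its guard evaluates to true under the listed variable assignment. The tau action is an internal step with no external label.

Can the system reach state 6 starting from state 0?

10 transition(s) survive guard evaluation.
L0 = {0}
L1 = {1}  now seen {0,1}
L2 = {7}  now seen {0,1,7}
R = {0,1,7}

Answer: UNREACHABLE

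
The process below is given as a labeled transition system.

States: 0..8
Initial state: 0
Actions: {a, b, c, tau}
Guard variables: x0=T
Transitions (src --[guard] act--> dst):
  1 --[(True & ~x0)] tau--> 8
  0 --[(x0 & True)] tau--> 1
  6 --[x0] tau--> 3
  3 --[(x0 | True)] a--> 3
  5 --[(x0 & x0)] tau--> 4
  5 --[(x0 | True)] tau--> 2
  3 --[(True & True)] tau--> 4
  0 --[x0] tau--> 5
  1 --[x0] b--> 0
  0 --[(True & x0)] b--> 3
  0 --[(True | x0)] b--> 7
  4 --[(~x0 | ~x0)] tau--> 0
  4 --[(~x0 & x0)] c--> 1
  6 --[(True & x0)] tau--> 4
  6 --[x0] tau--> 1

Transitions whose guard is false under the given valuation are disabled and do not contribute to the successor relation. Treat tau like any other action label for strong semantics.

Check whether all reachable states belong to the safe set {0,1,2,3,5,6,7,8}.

Allowed set {0,1,2,3,5,6,7,8}
R = {0,1,2,3,4,5,7}
  0: safe
  1: safe
  2: safe
  3: safe
  4: ✗ unsafe
  5: safe
  7: safe
counterexample path to 4: tau·tau

Answer: INVARIANT VIOLATED at state 4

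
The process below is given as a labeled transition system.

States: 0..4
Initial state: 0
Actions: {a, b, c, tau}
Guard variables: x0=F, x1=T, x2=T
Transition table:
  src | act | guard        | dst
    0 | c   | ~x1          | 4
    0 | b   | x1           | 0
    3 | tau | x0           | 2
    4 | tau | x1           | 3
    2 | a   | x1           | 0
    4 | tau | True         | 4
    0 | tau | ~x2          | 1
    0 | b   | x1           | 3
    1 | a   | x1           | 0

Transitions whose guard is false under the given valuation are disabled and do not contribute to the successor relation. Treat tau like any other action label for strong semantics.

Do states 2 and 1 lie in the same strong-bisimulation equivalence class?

Bisimulation quotient by refinement:
  P[0] = {{0,1,2,3,4}}
  P[1] = {{0},{1,2},{3},{4}}
Fixed point at round 2; 4 class(es).
class of 2: {1,2}; class of 1: {1,2}

Answer: BISIMILAR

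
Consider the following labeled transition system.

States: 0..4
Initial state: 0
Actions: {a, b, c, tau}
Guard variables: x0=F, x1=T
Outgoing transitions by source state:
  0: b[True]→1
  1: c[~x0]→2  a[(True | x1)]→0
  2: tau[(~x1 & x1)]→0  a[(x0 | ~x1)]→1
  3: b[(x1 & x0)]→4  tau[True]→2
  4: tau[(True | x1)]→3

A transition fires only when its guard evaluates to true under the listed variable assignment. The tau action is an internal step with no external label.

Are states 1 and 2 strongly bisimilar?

Bisimulation quotient by refinement:
  π0 = {{0,1,2,3,4}}
  π1 = {{0},{1},{2},{3,4}}
  π2 = {{0},{1},{2},{3},{4}}
5 equivalence class(es) (converged in 3)
1∈{1}, 2∈{2}

Answer: NOT BISIMILAR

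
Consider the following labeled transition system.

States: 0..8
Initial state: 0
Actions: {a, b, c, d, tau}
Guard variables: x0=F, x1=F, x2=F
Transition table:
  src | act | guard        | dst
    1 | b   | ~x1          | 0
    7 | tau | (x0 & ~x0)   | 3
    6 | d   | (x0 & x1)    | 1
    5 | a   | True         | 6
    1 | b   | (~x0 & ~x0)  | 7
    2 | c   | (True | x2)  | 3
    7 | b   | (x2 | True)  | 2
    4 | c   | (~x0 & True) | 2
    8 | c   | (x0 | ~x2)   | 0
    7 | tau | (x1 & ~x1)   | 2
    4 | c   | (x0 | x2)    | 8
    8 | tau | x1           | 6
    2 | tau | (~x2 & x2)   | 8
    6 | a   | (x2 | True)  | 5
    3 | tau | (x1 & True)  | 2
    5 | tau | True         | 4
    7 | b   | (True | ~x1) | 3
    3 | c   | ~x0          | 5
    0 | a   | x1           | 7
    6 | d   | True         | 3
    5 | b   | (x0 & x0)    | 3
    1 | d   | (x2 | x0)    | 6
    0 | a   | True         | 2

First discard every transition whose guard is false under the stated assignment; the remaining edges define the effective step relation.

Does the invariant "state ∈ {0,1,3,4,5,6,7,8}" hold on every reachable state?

Allowed set {0,1,3,4,5,6,7,8}
R = {0,2,3,4,5,6}
  0: safe
  2: VIOLATES
  3: safe
  4: safe
  5: safe
  6: safe
reach 2 via a — violates

Answer: INVARIANT VIOLATED at state 2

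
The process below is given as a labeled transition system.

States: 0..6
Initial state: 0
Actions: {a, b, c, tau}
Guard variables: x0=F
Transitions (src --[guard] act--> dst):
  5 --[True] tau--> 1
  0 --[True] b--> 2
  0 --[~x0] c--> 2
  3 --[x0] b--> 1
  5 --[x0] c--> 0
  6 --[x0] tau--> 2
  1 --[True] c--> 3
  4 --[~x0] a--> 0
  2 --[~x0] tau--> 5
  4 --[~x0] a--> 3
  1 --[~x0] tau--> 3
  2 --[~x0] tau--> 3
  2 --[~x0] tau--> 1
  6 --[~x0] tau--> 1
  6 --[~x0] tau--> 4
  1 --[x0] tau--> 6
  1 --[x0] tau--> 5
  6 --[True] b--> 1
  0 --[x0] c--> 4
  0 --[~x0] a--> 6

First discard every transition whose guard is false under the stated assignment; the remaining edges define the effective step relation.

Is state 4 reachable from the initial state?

Answer: REACHABLE

Trace:
14 transition(s) survive guard evaluation.
L0 = {0}
L1 = {2,6}  cumulative {0,2,6}
L2 = {1,3,4,5}  cumulative {0,1,2,3,4,5,6}
R = {0,1,2,3,4,5,6}
witness 4: a·tau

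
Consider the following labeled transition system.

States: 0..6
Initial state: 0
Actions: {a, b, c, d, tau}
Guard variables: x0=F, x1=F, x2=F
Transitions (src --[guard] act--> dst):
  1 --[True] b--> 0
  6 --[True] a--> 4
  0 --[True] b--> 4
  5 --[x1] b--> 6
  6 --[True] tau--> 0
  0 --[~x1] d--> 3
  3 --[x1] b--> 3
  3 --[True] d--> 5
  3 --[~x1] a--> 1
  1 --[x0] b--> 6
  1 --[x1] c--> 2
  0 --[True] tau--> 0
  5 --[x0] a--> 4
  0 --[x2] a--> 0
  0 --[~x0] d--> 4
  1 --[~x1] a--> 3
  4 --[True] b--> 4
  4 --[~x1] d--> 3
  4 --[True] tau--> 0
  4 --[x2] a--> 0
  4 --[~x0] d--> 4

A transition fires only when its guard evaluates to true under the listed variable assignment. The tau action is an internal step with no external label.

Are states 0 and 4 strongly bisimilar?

Answer: BISIMILAR

Working:
Compute ~ classes (split until stable):
  round 0: {{0,1,2,3,4,5,6}}
  round 1: {{0,4},{1},{2,5},{3},{6}}
5 equivalence class(es) (converged in 2)
[0]={0,4}  [4]={0,4}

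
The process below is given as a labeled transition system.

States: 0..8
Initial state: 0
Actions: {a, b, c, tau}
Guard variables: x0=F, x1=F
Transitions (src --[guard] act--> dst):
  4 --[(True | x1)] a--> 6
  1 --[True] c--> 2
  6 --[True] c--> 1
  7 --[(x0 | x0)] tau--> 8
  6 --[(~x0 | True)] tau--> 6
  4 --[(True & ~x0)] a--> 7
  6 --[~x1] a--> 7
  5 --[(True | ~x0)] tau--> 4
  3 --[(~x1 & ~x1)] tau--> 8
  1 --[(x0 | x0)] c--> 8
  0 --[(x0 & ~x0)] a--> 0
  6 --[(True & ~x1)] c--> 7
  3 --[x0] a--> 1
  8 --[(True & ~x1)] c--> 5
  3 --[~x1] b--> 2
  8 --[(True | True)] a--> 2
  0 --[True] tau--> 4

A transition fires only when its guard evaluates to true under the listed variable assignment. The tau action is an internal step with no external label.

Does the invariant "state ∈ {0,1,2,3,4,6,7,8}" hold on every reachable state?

Safe = {0,1,2,3,4,6,7,8}
R = {0,1,2,4,6,7}
  0: ✓
  1: ✓
  2: ✓
  4: ✓
  6: ✓
  7: ✓

Answer: INVARIANT HOLDS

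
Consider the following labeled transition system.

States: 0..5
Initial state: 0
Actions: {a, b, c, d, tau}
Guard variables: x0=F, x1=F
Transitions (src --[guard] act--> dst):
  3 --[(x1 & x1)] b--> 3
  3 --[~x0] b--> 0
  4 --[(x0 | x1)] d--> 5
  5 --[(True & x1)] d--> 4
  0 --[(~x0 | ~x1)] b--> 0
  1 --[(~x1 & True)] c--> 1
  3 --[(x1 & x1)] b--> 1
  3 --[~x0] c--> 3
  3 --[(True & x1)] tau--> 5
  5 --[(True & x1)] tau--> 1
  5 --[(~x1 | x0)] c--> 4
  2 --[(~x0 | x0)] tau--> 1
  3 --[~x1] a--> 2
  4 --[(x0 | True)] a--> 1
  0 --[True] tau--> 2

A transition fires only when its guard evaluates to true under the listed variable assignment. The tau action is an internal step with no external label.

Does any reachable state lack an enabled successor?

Answer: DEADLOCK-FREE

Analysis:
Reachable = {0,1,2}
  0: b→0  tau→2  [2 out]
  1: c→1  [1 out]
  2: tau→1  [1 out]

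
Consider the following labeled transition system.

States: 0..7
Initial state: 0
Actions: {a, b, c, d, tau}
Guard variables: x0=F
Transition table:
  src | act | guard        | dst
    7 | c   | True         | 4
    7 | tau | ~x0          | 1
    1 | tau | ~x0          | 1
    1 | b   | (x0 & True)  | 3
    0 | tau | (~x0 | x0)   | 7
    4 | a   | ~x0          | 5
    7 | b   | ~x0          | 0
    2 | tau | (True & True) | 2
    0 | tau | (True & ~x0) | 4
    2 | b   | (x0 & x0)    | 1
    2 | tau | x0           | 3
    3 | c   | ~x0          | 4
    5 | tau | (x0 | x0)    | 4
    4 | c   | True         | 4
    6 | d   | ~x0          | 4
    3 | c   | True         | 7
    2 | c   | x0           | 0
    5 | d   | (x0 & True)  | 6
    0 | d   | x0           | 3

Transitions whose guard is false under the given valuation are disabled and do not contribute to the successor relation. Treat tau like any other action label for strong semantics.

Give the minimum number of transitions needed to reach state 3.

Layered search for 3:
  L0 = {0}
  L1 = {4,7}
  L2 = {1,5}
3 never appears.

Answer: UNREACHABLE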